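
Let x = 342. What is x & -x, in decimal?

2

x = 101010110 = 342
-x (two's complement) = …010101010
AND   = 000000010 = 2
(x & -x isolates the lowest set bit of x.)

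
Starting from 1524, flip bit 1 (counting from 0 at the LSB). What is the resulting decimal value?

1526

x = 010111110100
bit 1 is currently 0; toggle it via x ^ (1 << 1) = x ^ 2
→ 010111110110 = 1526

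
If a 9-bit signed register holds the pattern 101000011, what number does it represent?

pattern = 101000011 (MSB is 1 ⇒ negative)
Invert: 010111100, add 1 → 010111101 = 189, so the value is -189.
(Equivalently: 323 - 2^9 = 323 - 512 = -189.)

-189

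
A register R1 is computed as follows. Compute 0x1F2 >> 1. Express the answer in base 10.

249

0x1F2 = 111110010
shift right by 1 → 011111001 = 249
(equivalently, floor(498 / 2))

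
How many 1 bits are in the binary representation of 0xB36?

0xB36 = 101100110110
Count the 1s: 1 + 1 + 1 + 1 + 1 + 1 + 1 = 7

7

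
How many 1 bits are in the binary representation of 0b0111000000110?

5

n = 111000000110
Count the 1s: 1 + 1 + 1 + 1 + 1 = 5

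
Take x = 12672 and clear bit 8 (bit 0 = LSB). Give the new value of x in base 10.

12416

x = 11000110000000
bit 8 is currently 1; clear it via x & ~(1 << 8) = x & ~256
→ 11000010000000 = 12416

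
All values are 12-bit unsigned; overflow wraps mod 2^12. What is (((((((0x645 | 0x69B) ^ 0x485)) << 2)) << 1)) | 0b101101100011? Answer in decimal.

0x645 = 011001000101
0x69B = 011010011011
→ | → 011011011111 = 1759
0x485 = 010010000101
→ ^ → 001001011010 = 602
→ << 2 (mod 2^12) → 100101101000 = 2408
→ << 1 (mod 2^12) → 001011010000 = 720
0b101101100011 = 101101100011
→ | → 101111110011 = 3059

3059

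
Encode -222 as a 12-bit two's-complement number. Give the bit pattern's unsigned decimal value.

222 in 12 bits: 000011011110
Invert: 111100100001
Add 1:  111100100010 = 3874
(Check: 2^12 - 222 = 4096 - 222 = 3874.)

3874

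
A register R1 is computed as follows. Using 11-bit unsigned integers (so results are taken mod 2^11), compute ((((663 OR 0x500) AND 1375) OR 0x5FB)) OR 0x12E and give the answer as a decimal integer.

663 = 01010010111
0x500 = 10100000000
→ OR → 11110010111 = 1943
1375 = 10101011111
→ AND → 10100010111 = 1303
0x5FB = 10111111011
→ OR → 10111111111 = 1535
0x12E = 00100101110
→ OR → 10111111111 = 1535

1535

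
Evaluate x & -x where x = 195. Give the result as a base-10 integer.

x = 11000011 = 195
-x (two's complement) = …00111101
AND   = 00000001 = 1
(x & -x isolates the lowest set bit of x.)

1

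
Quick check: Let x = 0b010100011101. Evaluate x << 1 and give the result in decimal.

2618

x = 010100011101
shift left by 1 → 101000111010 = 2618
(equivalently, 1309 × 2^1 = 1309 × 2)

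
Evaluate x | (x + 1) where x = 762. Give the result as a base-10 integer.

763

x = 1011111010 = 762
x + 1 = 1011111011
OR    = 1011111011 = 763
(x | (x + 1) sets the lowest cleared bit.)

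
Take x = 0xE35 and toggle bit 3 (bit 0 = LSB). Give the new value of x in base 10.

3645

x = 0111000110101
bit 3 is currently 0; toggle it via x ^ (1 << 3) = x ^ 8
→ 0111000111101 = 3645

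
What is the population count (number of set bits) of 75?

4

75 = 1001011
Count the 1s: 1 + 1 + 1 + 1 = 4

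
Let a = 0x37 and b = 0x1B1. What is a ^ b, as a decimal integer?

390

0x37 = 000110111
0x1B1 = 110110001
XOR → 110000110 = 390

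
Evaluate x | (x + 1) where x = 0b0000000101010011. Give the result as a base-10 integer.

x = 101010011 = 339
x + 1 = 101010100
OR    = 101010111 = 343
(x | (x + 1) sets the lowest cleared bit.)

343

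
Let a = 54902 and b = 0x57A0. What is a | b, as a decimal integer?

55286

54902 = 1101011001110110
0x57A0 = 0101011110100000
 OR → 1101011111110110 = 55286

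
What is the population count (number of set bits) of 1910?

8

1910 = 11101110110
Count the 1s: 1 + 1 + 1 + 1 + 1 + 1 + 1 + 1 = 8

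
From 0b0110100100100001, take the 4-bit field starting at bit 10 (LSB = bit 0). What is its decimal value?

v = 0110100100100001
Shift right by 10: 011010
Mask low 4 bits: 1010 = 10

10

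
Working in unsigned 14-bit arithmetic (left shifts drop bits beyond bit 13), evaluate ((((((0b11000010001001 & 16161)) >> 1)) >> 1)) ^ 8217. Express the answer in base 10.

0b11000010001001 = 11000010001001
16161 = 11111100100001
→ & → 11000000000001 = 12289
→ >> 1 → 01100000000000 = 6144
→ >> 1 → 00110000000000 = 3072
8217 = 10000000011001
→ ^ → 10110000011001 = 11289

11289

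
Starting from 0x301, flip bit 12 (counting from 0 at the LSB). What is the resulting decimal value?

4865

x = 0001100000001
bit 12 is currently 0; toggle it via x ^ (1 << 12) = x ^ 4096
→ 1001100000001 = 4865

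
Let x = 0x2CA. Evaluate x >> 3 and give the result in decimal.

89

0x2CA = 1011001010
shift right by 3 → 0001011001 = 89
(equivalently, floor(714 / 8))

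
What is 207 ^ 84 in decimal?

155

207 = 11001111
84 = 01010100
XOR → 10011011 = 155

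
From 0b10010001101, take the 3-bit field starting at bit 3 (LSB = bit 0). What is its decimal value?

1

v = 10010001101
Shift right by 3: 10010001
Mask low 3 bits: 001 = 1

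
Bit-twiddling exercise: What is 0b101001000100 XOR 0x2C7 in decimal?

a = 101001000100
0x2C7 = 001011000111
XOR → 100010000011 = 2179

2179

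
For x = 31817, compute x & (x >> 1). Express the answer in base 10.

x = 111110001001001 = 31817
x>>1 = 011111000100100
AND  = 011110000000000 = 15360
(x & (x >> 1) has a 1 wherever x has two consecutive 1 bits.)

15360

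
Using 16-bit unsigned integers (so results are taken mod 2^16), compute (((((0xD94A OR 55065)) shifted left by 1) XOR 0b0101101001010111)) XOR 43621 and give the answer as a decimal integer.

20100

0xD94A = 1101100101001010
55065 = 1101011100011001
→ OR → 1101111101011011 = 57179
→ shifted left by 1 (mod 2^16) → 1011111010110110 = 48822
0b0101101001010111 = 0101101001010111
→ XOR → 1110010011100001 = 58593
43621 = 1010101001100101
→ XOR → 0100111010000100 = 20100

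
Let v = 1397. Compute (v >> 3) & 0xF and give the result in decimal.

14

v = 010101110101
Shift right by 3: 010101110
Mask low 4 bits: 1110 = 14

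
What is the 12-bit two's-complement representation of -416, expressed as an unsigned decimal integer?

416 in 12 bits: 000110100000
Invert: 111001011111
Add 1:  111001100000 = 3680
(Check: 2^12 - 416 = 4096 - 416 = 3680.)

3680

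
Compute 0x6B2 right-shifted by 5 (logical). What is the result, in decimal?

53

0x6B2 = 11010110010
shift right by 5 → 00000110101 = 53
(equivalently, floor(1714 / 32))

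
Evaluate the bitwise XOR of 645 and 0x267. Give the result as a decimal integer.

645 = 1010000101
0x267 = 1001100111
XOR → 0011100010 = 226

226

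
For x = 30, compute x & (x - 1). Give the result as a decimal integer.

28

x = 11110 = 30
x - 1 = 11101
AND   = 11100 = 28
(x & (x - 1) clears the lowest set bit of x.)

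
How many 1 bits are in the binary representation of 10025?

10025 = 10011100101001
Count the 1s: 1 + 1 + 1 + 1 + 1 + 1 + 1 = 7

7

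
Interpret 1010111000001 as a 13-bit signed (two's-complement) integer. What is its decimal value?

-2623

pattern = 1010111000001 (MSB is 1 ⇒ negative)
Invert: 0101000111110, add 1 → 0101000111111 = 2623, so the value is -2623.
(Equivalently: 5569 - 2^13 = 5569 - 8192 = -2623.)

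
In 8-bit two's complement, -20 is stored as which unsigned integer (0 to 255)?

20 in 8 bits: 00010100
Invert: 11101011
Add 1:  11101100 = 236
(Check: 2^8 - 20 = 256 - 20 = 236.)

236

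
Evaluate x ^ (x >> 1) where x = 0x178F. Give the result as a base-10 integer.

x = 1011110001111 = 6031
x>>1 = 0101111000111
XOR  = 1110001001000 = 7240
(x ^ (x >> 1) gives the standard binary-reflected Gray code of x.)

7240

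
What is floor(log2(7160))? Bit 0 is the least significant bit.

7160 = 1101111111000
The topmost 1 is at position 12 (since 2^12 = 4096 ≤ 7160 < 8192).

12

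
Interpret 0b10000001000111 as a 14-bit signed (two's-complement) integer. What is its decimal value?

-8121

pattern = 10000001000111 (MSB is 1 ⇒ negative)
Invert: 01111110111000, add 1 → 01111110111001 = 8121, so the value is -8121.
(Equivalently: 8263 - 2^14 = 8263 - 16384 = -8121.)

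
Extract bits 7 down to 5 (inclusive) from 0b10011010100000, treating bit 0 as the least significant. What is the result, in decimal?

5

v = 10011010100000
Shift right by 5: 100110101
Mask low 3 bits: 101 = 5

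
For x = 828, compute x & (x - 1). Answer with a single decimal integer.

824

x = 1100111100 = 828
x - 1 = 1100111011
AND   = 1100111000 = 824
(x & (x - 1) clears the lowest set bit of x.)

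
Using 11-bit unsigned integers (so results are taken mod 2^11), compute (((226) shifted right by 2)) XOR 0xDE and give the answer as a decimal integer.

230

226 = 00011100010
→ shifted right by 2 → 00000111000 = 56
0xDE = 00011011110
→ XOR → 00011100110 = 230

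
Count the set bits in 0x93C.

0x93C = 100100111100
Count the 1s: 1 + 1 + 1 + 1 + 1 + 1 = 6

6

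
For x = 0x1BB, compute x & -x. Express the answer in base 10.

1

x = 110111011 = 443
-x (two's complement) = …001000101
AND   = 000000001 = 1
(x & -x isolates the lowest set bit of x.)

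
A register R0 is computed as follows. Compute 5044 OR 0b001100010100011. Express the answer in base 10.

5044 = 1001110110100
b = 1100010100011
 OR → 1101110110111 = 7095

7095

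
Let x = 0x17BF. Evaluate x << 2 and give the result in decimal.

0x17BF = 001011110111111
shift left by 2 → 101111011111100 = 24316
(equivalently, 6079 × 2^2 = 6079 × 4)

24316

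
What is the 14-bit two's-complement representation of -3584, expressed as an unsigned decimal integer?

3584 in 14 bits: 00111000000000
Invert: 11000111111111
Add 1:  11001000000000 = 12800
(Check: 2^14 - 3584 = 16384 - 3584 = 12800.)

12800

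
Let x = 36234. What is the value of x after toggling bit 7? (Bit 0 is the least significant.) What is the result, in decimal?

x = 1000110110001010
bit 7 is currently 1; toggle it via x ^ (1 << 7) = x ^ 128
→ 1000110100001010 = 36106

36106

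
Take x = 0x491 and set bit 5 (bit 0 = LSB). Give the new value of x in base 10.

1201

x = 010010010001
bit 5 is currently 0; set it via x | (1 << 5) = x | 32
→ 010010110001 = 1201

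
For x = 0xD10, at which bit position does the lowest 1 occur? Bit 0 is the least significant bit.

4

0xD10 = 110100010000
Trailing zeros: 4, so the lowest set bit is bit 4 (value 16).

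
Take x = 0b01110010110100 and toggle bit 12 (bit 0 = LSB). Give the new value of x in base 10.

3252

x = 01110010110100
bit 12 is currently 1; toggle it via x ^ (1 << 12) = x ^ 4096
→ 00110010110100 = 3252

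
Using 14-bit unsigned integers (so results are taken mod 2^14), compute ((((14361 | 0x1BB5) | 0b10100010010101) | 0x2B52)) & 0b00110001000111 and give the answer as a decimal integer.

14361 = 11100000011001
0x1BB5 = 01101110110101
→ | → 11101110111101 = 15293
0b10100010010101 = 10100010010101
→ | → 11101110111101 = 15293
0x2B52 = 10101101010010
→ | → 11101111111111 = 15359
0b00110001000111 = 00110001000111
→ & → 00100001000111 = 2119

2119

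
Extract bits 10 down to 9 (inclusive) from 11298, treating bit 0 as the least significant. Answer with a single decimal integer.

v = 10110000100010
Shift right by 9: 10110
Mask low 2 bits: 10 = 2

2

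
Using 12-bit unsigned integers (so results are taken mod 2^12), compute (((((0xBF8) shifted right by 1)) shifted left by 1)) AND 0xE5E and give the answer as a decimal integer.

0xBF8 = 101111111000
→ shifted right by 1 → 010111111100 = 1532
→ shifted left by 1 (mod 2^12) → 101111111000 = 3064
0xE5E = 111001011110
→ AND → 101001011000 = 2648

2648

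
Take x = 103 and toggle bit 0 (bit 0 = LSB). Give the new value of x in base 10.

x = 01100111
bit 0 is currently 1; toggle it via x ^ (1 << 0) = x ^ 1
→ 01100110 = 102

102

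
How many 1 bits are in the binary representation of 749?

749 = 1011101101
Count the 1s: 1 + 1 + 1 + 1 + 1 + 1 + 1 = 7

7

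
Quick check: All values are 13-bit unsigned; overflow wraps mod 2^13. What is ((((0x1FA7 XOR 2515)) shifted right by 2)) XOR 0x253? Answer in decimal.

0x1FA7 = 1111110100111
2515 = 0100111010011
→ XOR → 1011001110100 = 5748
→ shifted right by 2 → 0010110011101 = 1437
0x253 = 0001001010011
→ XOR → 0011111001110 = 1998

1998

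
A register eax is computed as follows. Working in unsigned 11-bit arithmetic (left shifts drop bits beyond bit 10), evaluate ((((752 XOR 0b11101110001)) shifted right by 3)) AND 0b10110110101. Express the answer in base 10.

176

752 = 01011110000
0b11101110001 = 11101110001
→ XOR → 10110000001 = 1409
→ shifted right by 3 → 00010110000 = 176
0b10110110101 = 10110110101
→ AND → 00010110000 = 176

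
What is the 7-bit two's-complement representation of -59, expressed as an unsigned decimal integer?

59 in 7 bits: 0111011
Invert: 1000100
Add 1:  1000101 = 69
(Check: 2^7 - 59 = 128 - 59 = 69.)

69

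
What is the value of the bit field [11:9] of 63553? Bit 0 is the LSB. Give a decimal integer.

v = 1111100001000001
Shift right by 9: 1111100
Mask low 3 bits: 100 = 4

4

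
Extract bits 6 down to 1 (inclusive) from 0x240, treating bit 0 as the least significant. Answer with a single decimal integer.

32

v = 001001000000
Shift right by 1: 00100100000
Mask low 6 bits: 100000 = 32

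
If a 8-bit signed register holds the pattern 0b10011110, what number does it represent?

pattern = 10011110 (MSB is 1 ⇒ negative)
Invert: 01100001, add 1 → 01100010 = 98, so the value is -98.
(Equivalently: 158 - 2^8 = 158 - 256 = -98.)

-98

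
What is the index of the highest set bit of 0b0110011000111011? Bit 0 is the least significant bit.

0b0110011000111011 = 110011000111011
The topmost 1 is at position 14 (since 2^14 = 16384 ≤ 26171 < 32768).

14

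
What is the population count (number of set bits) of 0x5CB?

0x5CB = 10111001011
Count the 1s: 1 + 1 + 1 + 1 + 1 + 1 + 1 = 7

7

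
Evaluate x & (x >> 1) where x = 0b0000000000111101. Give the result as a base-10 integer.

x = 111101 = 61
x>>1 = 011110
AND  = 011100 = 28
(x & (x >> 1) has a 1 wherever x has two consecutive 1 bits.)

28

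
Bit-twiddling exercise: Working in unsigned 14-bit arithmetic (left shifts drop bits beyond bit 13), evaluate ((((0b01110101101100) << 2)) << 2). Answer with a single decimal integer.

0b01110101101100 = 01110101101100
→ << 2 (mod 2^14) → 11010110110000 = 13744
→ << 2 (mod 2^14) → 01011011000000 = 5824

5824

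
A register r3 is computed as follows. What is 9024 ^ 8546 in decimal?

9024 = 10001101000000
8546 = 10000101100010
XOR → 00001000100010 = 546

546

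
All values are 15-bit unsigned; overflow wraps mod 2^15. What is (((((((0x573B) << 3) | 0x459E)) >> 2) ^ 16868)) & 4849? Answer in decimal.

0x573B = 101011100111011
→ << 3 (mod 2^15) → 011100111011000 = 14808
0x459E = 100010110011110
→ | → 111110111011110 = 32222
→ >> 2 → 001111101110111 = 8055
16868 = 100000111100100
→ ^ → 101111010010011 = 24211
4849 = 001001011110001
→ & → 001001010010001 = 4753

4753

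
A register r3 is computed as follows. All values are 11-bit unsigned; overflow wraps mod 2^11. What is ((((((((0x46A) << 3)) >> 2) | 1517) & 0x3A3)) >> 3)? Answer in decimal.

52

0x46A = 10001101010
→ << 3 (mod 2^11) → 01101010000 = 848
→ >> 2 → 00011010100 = 212
1517 = 10111101101
→ | → 10111111101 = 1533
0x3A3 = 01110100011
→ & → 00110100001 = 417
→ >> 3 → 00000110100 = 52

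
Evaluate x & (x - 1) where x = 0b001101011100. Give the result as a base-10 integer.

x = 1101011100 = 860
x - 1 = 1101011011
AND   = 1101011000 = 856
(x & (x - 1) clears the lowest set bit of x.)

856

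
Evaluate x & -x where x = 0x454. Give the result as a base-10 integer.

x = 10001010100 = 1108
-x (two's complement) = …01110101100
AND   = 00000000100 = 4
(x & -x isolates the lowest set bit of x.)

4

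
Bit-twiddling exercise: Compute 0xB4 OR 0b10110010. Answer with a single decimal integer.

182

0xB4 = 10110100
b = 10110010
 OR → 10110110 = 182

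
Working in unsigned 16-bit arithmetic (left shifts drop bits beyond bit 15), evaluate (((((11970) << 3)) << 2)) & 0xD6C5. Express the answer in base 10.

11970 = 0010111011000010
→ << 3 (mod 2^16) → 0111011000010000 = 30224
→ << 2 (mod 2^16) → 1101100001000000 = 55360
0xD6C5 = 1101011011000101
→ & → 1101000001000000 = 53312

53312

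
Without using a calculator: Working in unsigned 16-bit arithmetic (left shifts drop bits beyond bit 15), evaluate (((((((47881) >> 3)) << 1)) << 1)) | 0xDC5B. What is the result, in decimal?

56799

47881 = 1011101100001001
→ >> 3 → 0001011101100001 = 5985
→ << 1 (mod 2^16) → 0010111011000010 = 11970
→ << 1 (mod 2^16) → 0101110110000100 = 23940
0xDC5B = 1101110001011011
→ | → 1101110111011111 = 56799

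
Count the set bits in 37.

37 = 100101
Count the 1s: 1 + 1 + 1 = 3

3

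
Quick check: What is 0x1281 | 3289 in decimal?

7897

0x1281 = 1001010000001
3289 = 0110011011001
 OR → 1111011011001 = 7897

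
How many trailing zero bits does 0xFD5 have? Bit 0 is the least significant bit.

0

0xFD5 = 111111010101
Trailing zeros: 0, so the lowest set bit is bit 0 (value 1).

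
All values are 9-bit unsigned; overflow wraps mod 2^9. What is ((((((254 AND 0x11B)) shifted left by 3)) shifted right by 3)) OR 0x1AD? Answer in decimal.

447

254 = 011111110
0x11B = 100011011
→ AND → 000011010 = 26
→ shifted left by 3 (mod 2^9) → 011010000 = 208
→ shifted right by 3 → 000011010 = 26
0x1AD = 110101101
→ OR → 110111111 = 447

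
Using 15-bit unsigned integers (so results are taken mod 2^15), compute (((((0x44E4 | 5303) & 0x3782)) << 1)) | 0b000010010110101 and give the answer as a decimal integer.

0x44E4 = 100010011100100
5303 = 001010010110111
→ | → 101010011110111 = 21751
0x3782 = 011011110000010
→ & → 001010010000010 = 5250
→ << 1 (mod 2^15) → 010100100000100 = 10500
0b000010010110101 = 000010010110101
→ | → 010110110110101 = 11701

11701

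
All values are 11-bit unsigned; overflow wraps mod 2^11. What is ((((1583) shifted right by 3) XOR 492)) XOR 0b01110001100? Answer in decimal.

1583 = 11000101111
→ shifted right by 3 → 00011000101 = 197
492 = 00111101100
→ XOR → 00100101001 = 297
0b01110001100 = 01110001100
→ XOR → 01010100101 = 677

677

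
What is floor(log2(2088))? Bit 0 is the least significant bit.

11

2088 = 100000101000
The topmost 1 is at position 11 (since 2^11 = 2048 ≤ 2088 < 4096).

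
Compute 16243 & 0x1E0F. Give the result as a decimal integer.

16243 = 11111101110011
0x1E0F = 01111000001111
AND → 01111000000011 = 7683

7683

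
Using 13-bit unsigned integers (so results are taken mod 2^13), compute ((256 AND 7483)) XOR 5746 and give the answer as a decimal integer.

6002

256 = 0000100000000
7483 = 1110100111011
→ AND → 0000100000000 = 256
5746 = 1011001110010
→ XOR → 1011101110010 = 6002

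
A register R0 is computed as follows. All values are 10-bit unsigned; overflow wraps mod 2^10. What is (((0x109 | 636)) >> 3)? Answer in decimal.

0x109 = 0100001001
636 = 1001111100
→ | → 1101111101 = 893
→ >> 3 → 0001101111 = 111

111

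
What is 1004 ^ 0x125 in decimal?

1004 = 1111101100
0x125 = 0100100101
XOR → 1011001001 = 713

713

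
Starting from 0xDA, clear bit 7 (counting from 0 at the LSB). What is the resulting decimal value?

90

x = 011011010
bit 7 is currently 1; clear it via x & ~(1 << 7) = x & ~128
→ 001011010 = 90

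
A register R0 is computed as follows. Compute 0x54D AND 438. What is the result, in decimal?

0x54D = 10101001101
438 = 00110110110
AND → 00100000100 = 260

260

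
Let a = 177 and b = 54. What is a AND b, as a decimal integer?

177 = 10110001
54 = 00110110
AND → 00110000 = 48

48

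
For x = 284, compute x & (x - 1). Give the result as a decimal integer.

280

x = 100011100 = 284
x - 1 = 100011011
AND   = 100011000 = 280
(x & (x - 1) clears the lowest set bit of x.)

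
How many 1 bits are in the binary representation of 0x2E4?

0x2E4 = 1011100100
Count the 1s: 1 + 1 + 1 + 1 + 1 = 5

5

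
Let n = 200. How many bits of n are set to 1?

200 = 11001000
Count the 1s: 1 + 1 + 1 = 3

3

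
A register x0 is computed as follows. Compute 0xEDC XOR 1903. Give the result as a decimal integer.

0xEDC = 111011011100
1903 = 011101101111
XOR → 100110110011 = 2483

2483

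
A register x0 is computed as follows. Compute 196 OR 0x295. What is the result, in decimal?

725

196 = 0011000100
0x295 = 1010010101
 OR → 1011010101 = 725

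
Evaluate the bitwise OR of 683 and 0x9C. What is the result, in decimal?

703

683 = 1010101011
0x9C = 0010011100
 OR → 1010111111 = 703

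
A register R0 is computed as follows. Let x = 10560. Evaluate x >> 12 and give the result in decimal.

10560 = 10100101000000
shift right by 12 → 00000000000010 = 2
(equivalently, floor(10560 / 4096))

2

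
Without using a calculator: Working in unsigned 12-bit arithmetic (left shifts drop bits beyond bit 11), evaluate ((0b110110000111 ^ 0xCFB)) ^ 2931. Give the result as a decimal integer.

2575

0b110110000111 = 110110000111
0xCFB = 110011111011
→ ^ → 000101111100 = 380
2931 = 101101110011
→ ^ → 101000001111 = 2575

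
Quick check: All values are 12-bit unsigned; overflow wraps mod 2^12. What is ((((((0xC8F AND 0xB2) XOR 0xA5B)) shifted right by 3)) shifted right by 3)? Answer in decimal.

0xC8F = 110010001111
0xB2 = 000010110010
→ AND → 000010000010 = 130
0xA5B = 101001011011
→ XOR → 101011011001 = 2777
→ shifted right by 3 → 000101011011 = 347
→ shifted right by 3 → 000000101011 = 43

43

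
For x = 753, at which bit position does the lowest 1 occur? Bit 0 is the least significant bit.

753 = 1011110001
Trailing zeros: 0, so the lowest set bit is bit 0 (value 1).

0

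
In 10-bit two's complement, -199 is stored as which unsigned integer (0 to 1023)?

199 in 10 bits: 0011000111
Invert: 1100111000
Add 1:  1100111001 = 825
(Check: 2^10 - 199 = 1024 - 199 = 825.)

825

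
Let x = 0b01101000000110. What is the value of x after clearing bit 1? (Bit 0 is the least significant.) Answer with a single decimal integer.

6660

x = 01101000000110
bit 1 is currently 1; clear it via x & ~(1 << 1) = x & ~2
→ 01101000000100 = 6660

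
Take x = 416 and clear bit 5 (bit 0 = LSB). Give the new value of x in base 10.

384

x = 110100000
bit 5 is currently 1; clear it via x & ~(1 << 5) = x & ~32
→ 110000000 = 384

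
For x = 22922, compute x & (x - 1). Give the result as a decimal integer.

x = 101100110001010 = 22922
x - 1 = 101100110001001
AND   = 101100110001000 = 22920
(x & (x - 1) clears the lowest set bit of x.)

22920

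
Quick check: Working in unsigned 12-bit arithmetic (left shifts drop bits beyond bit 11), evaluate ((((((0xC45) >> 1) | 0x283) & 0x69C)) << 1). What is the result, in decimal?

0xC45 = 110001000101
→ >> 1 → 011000100010 = 1570
0x283 = 001010000011
→ | → 011010100011 = 1699
0x69C = 011010011100
→ & → 011010000000 = 1664
→ << 1 (mod 2^12) → 110100000000 = 3328

3328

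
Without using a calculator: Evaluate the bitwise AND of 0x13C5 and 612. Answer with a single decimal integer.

0x13C5 = 1001111000101
612 = 0001001100100
AND → 0001001000100 = 580

580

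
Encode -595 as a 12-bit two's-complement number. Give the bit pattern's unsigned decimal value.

595 in 12 bits: 001001010011
Invert: 110110101100
Add 1:  110110101101 = 3501
(Check: 2^12 - 595 = 4096 - 595 = 3501.)

3501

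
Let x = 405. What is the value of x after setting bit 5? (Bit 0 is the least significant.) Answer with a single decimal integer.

437

x = 0000110010101
bit 5 is currently 0; set it via x | (1 << 5) = x | 32
→ 0000110110101 = 437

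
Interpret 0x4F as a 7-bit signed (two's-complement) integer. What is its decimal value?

-49

pattern = 1001111 (MSB is 1 ⇒ negative)
Invert: 0110000, add 1 → 0110001 = 49, so the value is -49.
(Equivalently: 79 - 2^7 = 79 - 128 = -49.)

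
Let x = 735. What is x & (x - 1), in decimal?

734

x = 1011011111 = 735
x - 1 = 1011011110
AND   = 1011011110 = 734
(x & (x - 1) clears the lowest set bit of x.)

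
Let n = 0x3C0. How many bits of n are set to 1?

4

0x3C0 = 1111000000
Count the 1s: 1 + 1 + 1 + 1 = 4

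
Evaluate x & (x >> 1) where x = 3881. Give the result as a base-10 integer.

x = 111100101001 = 3881
x>>1 = 011110010100
AND  = 011100000000 = 1792
(x & (x >> 1) has a 1 wherever x has two consecutive 1 bits.)

1792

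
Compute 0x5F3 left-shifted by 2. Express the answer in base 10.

6092

0x5F3 = 0010111110011
shift left by 2 → 1011111001100 = 6092
(equivalently, 1523 × 2^2 = 1523 × 4)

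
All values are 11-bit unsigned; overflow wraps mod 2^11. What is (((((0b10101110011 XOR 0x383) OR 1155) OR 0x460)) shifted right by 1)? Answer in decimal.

0b10101110011 = 10101110011
0x383 = 01110000011
→ XOR → 11011110000 = 1776
1155 = 10010000011
→ OR → 11011110011 = 1779
0x460 = 10001100000
→ OR → 11011110011 = 1779
→ shifted right by 1 → 01101111001 = 889

889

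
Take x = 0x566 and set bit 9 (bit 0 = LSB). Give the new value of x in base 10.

x = 010101100110
bit 9 is currently 0; set it via x | (1 << 9) = x | 512
→ 011101100110 = 1894

1894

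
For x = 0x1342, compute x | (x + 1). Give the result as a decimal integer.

x = 1001101000010 = 4930
x + 1 = 1001101000011
OR    = 1001101000011 = 4931
(x | (x + 1) sets the lowest cleared bit.)

4931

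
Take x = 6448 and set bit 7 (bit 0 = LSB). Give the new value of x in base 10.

x = 1100100110000
bit 7 is currently 0; set it via x | (1 << 7) = x | 128
→ 1100110110000 = 6576

6576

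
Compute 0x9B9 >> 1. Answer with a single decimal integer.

1244

0x9B9 = 100110111001
shift right by 1 → 010011011100 = 1244
(equivalently, floor(2489 / 2))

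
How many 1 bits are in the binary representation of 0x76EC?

10

0x76EC = 111011011101100
Count the 1s: 1 + 1 + 1 + 1 + 1 + 1 + 1 + 1 + 1 + 1 = 10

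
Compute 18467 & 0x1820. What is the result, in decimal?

18467 = 100100000100011
0x1820 = 001100000100000
AND → 000100000100000 = 2080

2080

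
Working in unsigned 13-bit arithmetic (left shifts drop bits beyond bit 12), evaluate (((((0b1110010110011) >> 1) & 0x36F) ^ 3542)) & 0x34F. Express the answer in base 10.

0b1110010110011 = 1110010110011
→ >> 1 → 0111001011001 = 3673
0x36F = 0001101101111
→ & → 0001001001001 = 585
3542 = 0110111010110
→ ^ → 0111110011111 = 3999
0x34F = 0001101001111
→ & → 0001100001111 = 783

783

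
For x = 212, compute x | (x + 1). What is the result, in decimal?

x = 11010100 = 212
x + 1 = 11010101
OR    = 11010101 = 213
(x | (x + 1) sets the lowest cleared bit.)

213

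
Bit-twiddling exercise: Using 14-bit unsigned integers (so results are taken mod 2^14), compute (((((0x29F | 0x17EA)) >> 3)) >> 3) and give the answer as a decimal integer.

0x29F = 00001010011111
0x17EA = 01011111101010
→ | → 01011111111111 = 6143
→ >> 3 → 00001011111111 = 767
→ >> 3 → 00000001011111 = 95

95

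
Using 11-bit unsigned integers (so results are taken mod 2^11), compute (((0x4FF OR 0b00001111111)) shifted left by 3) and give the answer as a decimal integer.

0x4FF = 10011111111
0b00001111111 = 00001111111
→ OR → 10011111111 = 1279
→ shifted left by 3 (mod 2^11) → 11111111000 = 2040

2040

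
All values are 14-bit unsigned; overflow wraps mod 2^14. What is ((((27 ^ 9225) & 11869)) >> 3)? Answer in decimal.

27 = 00000000011011
9225 = 10010000001001
→ ^ → 10010000010010 = 9234
11869 = 10111001011101
→ & → 10010000010000 = 9232
→ >> 3 → 00010010000010 = 1154

1154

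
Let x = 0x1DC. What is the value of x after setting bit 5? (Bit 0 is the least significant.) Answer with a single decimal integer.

x = 000111011100
bit 5 is currently 0; set it via x | (1 << 5) = x | 32
→ 000111111100 = 508

508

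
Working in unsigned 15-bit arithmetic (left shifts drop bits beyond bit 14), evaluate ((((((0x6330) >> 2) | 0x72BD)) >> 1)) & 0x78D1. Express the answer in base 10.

14416

0x6330 = 110001100110000
→ >> 2 → 001100011001100 = 6348
0x72BD = 111001010111101
→ | → 111101011111101 = 31485
→ >> 1 → 011110101111110 = 15742
0x78D1 = 111100011010001
→ & → 011100001010000 = 14416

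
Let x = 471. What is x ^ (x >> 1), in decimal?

316

x = 111010111 = 471
x>>1 = 011101011
XOR  = 100111100 = 316
(x ^ (x >> 1) gives the standard binary-reflected Gray code of x.)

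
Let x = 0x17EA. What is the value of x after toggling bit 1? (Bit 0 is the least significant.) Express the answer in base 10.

6120

x = 01011111101010
bit 1 is currently 1; toggle it via x ^ (1 << 1) = x ^ 2
→ 01011111101000 = 6120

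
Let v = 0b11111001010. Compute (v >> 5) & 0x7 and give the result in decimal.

v = 11111001010
Shift right by 5: 111110
Mask low 3 bits: 110 = 6

6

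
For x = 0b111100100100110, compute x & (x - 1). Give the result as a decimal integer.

31012

x = 111100100100110 = 31014
x - 1 = 111100100100101
AND   = 111100100100100 = 31012
(x & (x - 1) clears the lowest set bit of x.)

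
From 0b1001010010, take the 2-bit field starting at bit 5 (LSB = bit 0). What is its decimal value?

v = 1001010010
Shift right by 5: 10010
Mask low 2 bits: 10 = 2

2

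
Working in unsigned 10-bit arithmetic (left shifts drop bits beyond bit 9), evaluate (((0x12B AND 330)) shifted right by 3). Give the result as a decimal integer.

33

0x12B = 0100101011
330 = 0101001010
→ AND → 0100001010 = 266
→ shifted right by 3 → 0000100001 = 33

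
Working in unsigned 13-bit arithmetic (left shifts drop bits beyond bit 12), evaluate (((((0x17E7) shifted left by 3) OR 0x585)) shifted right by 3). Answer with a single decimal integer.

1015

0x17E7 = 1011111100111
→ shifted left by 3 (mod 2^13) → 1111100111000 = 7992
0x585 = 0010110000101
→ OR → 1111110111101 = 8125
→ shifted right by 3 → 0001111110111 = 1015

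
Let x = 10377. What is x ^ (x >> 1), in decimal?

15565

x = 10100010001001 = 10377
x>>1 = 01010001000100
XOR  = 11110011001101 = 15565
(x ^ (x >> 1) gives the standard binary-reflected Gray code of x.)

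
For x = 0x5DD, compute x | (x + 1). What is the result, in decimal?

x = 10111011101 = 1501
x + 1 = 10111011110
OR    = 10111011111 = 1503
(x | (x + 1) sets the lowest cleared bit.)

1503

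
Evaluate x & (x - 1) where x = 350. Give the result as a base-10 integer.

348

x = 101011110 = 350
x - 1 = 101011101
AND   = 101011100 = 348
(x & (x - 1) clears the lowest set bit of x.)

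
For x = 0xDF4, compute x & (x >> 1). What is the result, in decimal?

x = 110111110100 = 3572
x>>1 = 011011111010
AND  = 010011110000 = 1264
(x & (x >> 1) has a 1 wherever x has two consecutive 1 bits.)

1264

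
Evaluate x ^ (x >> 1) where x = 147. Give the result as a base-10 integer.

x = 10010011 = 147
x>>1 = 01001001
XOR  = 11011010 = 218
(x ^ (x >> 1) gives the standard binary-reflected Gray code of x.)

218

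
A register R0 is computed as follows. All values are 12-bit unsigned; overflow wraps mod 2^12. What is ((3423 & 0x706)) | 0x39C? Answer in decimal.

1950

3423 = 110101011111
0x706 = 011100000110
→ & → 010100000110 = 1286
0x39C = 001110011100
→ | → 011110011110 = 1950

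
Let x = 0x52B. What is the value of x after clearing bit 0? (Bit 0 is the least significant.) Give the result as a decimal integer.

1322

x = 010100101011
bit 0 is currently 1; clear it via x & ~(1 << 0) = x & ~1
→ 010100101010 = 1322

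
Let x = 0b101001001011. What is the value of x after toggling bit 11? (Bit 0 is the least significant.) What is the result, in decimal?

x = 101001001011
bit 11 is currently 1; toggle it via x ^ (1 << 11) = x ^ 2048
→ 001001001011 = 587

587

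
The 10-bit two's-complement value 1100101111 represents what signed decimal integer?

pattern = 1100101111 (MSB is 1 ⇒ negative)
Invert: 0011010000, add 1 → 0011010001 = 209, so the value is -209.
(Equivalently: 815 - 2^10 = 815 - 1024 = -209.)

-209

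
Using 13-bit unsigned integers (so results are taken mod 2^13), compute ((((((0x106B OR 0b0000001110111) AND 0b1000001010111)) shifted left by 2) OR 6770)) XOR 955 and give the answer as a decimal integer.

0x106B = 1000001101011
0b0000001110111 = 0000001110111
→ OR → 1000001111111 = 4223
0b1000001010111 = 1000001010111
→ AND → 1000001010111 = 4183
→ shifted left by 2 (mod 2^13) → 0000101011100 = 348
6770 = 1101001110010
→ OR → 1101101111110 = 7038
955 = 0001110111011
→ XOR → 1100011000101 = 6341

6341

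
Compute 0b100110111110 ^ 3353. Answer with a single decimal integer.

a = 100110111110
3353 = 110100011001
XOR → 010010100111 = 1191

1191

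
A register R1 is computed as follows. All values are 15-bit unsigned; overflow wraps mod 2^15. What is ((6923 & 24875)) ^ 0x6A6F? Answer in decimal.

6923 = 001101100001011
24875 = 110000100101011
→ & → 000000100001011 = 267
0x6A6F = 110101001101111
→ ^ → 110101101100100 = 27492

27492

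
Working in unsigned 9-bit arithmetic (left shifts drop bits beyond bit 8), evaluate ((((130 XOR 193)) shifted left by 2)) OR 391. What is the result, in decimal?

130 = 010000010
193 = 011000001
→ XOR → 001000011 = 67
→ shifted left by 2 (mod 2^9) → 100001100 = 268
391 = 110000111
→ OR → 110001111 = 399

399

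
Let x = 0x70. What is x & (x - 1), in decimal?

x = 1110000 = 112
x - 1 = 1101111
AND   = 1100000 = 96
(x & (x - 1) clears the lowest set bit of x.)

96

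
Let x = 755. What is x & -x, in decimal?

x = 1011110011 = 755
-x (two's complement) = …0100001101
AND   = 0000000001 = 1
(x & -x isolates the lowest set bit of x.)

1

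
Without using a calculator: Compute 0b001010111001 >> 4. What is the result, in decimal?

43

x = 1010111001
shift right by 4 → 0000101011 = 43
(equivalently, floor(697 / 16))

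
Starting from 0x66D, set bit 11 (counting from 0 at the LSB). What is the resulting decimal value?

x = 0000011001101101
bit 11 is currently 0; set it via x | (1 << 11) = x | 2048
→ 0000111001101101 = 3693

3693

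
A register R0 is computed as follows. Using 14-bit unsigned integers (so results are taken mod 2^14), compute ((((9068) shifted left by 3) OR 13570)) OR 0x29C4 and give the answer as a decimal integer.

16358

9068 = 10001101101100
→ shifted left by 3 (mod 2^14) → 01101101100000 = 7008
13570 = 11010100000010
→ OR → 11111101100010 = 16226
0x29C4 = 10100111000100
→ OR → 11111111100110 = 16358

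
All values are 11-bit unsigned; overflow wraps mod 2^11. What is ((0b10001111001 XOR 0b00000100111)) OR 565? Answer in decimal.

1663

0b10001111001 = 10001111001
0b00000100111 = 00000100111
→ XOR → 10001011110 = 1118
565 = 01000110101
→ OR → 11001111111 = 1663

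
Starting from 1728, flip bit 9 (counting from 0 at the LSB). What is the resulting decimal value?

x = 0011011000000
bit 9 is currently 1; toggle it via x ^ (1 << 9) = x ^ 512
→ 0010011000000 = 1216

1216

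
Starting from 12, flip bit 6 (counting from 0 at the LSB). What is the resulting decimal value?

76

x = 0000001100
bit 6 is currently 0; toggle it via x ^ (1 << 6) = x ^ 64
→ 0001001100 = 76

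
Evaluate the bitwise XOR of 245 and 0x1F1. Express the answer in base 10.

245 = 011110101
0x1F1 = 111110001
XOR → 100000100 = 260

260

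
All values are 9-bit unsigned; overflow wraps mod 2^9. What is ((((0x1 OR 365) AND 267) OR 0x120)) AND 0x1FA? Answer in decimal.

0x1 = 000000001
365 = 101101101
→ OR → 101101101 = 365
267 = 100001011
→ AND → 100001001 = 265
0x120 = 100100000
→ OR → 100101001 = 297
0x1FA = 111111010
→ AND → 100101000 = 296

296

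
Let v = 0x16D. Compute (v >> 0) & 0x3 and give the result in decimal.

v = 101101101
Shift right by 0: 101101101
Mask low 2 bits: 01 = 1

1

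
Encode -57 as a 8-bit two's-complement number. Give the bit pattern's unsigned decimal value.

199

57 in 8 bits: 00111001
Invert: 11000110
Add 1:  11000111 = 199
(Check: 2^8 - 57 = 256 - 57 = 199.)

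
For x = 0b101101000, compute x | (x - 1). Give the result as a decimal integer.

367

x = 101101000 = 360
x - 1 = 101100111
OR    = 101101111 = 367
(x | (x - 1) sets all bits below the lowest set bit.)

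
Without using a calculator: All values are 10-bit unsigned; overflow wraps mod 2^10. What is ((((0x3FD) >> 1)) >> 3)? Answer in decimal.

0x3FD = 1111111101
→ >> 1 → 0111111110 = 510
→ >> 3 → 0000111111 = 63

63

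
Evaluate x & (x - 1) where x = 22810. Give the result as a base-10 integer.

22808

x = 101100100011010 = 22810
x - 1 = 101100100011001
AND   = 101100100011000 = 22808
(x & (x - 1) clears the lowest set bit of x.)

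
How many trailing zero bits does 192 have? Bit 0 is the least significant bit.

192 = 11000000
Trailing zeros: 6, so the lowest set bit is bit 6 (value 64).

6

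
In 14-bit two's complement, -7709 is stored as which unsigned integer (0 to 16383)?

8675

7709 in 14 bits: 01111000011101
Invert: 10000111100010
Add 1:  10000111100011 = 8675
(Check: 2^14 - 7709 = 16384 - 7709 = 8675.)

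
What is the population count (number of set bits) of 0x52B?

0x52B = 10100101011
Count the 1s: 1 + 1 + 1 + 1 + 1 + 1 = 6

6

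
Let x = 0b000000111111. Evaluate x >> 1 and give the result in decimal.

31

x = 111111
shift right by 1 → 011111 = 31
(equivalently, floor(63 / 2))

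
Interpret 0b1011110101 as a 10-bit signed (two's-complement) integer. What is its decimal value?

-267

pattern = 1011110101 (MSB is 1 ⇒ negative)
Invert: 0100001010, add 1 → 0100001011 = 267, so the value is -267.
(Equivalently: 757 - 2^10 = 757 - 1024 = -267.)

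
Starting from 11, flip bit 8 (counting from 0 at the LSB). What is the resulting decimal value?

267

x = 000001011
bit 8 is currently 0; toggle it via x ^ (1 << 8) = x ^ 256
→ 100001011 = 267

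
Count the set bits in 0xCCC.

6

0xCCC = 110011001100
Count the 1s: 1 + 1 + 1 + 1 + 1 + 1 = 6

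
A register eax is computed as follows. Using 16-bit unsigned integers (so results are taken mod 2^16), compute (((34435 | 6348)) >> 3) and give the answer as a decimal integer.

5081

34435 = 1000011010000011
6348 = 0001100011001100
→ | → 1001111011001111 = 40655
→ >> 3 → 0001001111011001 = 5081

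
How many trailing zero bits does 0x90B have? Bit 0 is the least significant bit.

0

0x90B = 100100001011
Trailing zeros: 0, so the lowest set bit is bit 0 (value 1).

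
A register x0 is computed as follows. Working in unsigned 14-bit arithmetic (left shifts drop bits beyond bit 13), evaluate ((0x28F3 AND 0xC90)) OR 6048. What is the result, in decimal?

8112

0x28F3 = 10100011110011
0xC90 = 00110010010000
→ AND → 00100010010000 = 2192
6048 = 01011110100000
→ OR → 01111110110000 = 8112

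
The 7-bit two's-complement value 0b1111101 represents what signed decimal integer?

-3

pattern = 1111101 (MSB is 1 ⇒ negative)
Invert: 0000010, add 1 → 0000011 = 3, so the value is -3.
(Equivalently: 125 - 2^7 = 125 - 128 = -3.)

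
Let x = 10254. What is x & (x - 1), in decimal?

10252

x = 10100000001110 = 10254
x - 1 = 10100000001101
AND   = 10100000001100 = 10252
(x & (x - 1) clears the lowest set bit of x.)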